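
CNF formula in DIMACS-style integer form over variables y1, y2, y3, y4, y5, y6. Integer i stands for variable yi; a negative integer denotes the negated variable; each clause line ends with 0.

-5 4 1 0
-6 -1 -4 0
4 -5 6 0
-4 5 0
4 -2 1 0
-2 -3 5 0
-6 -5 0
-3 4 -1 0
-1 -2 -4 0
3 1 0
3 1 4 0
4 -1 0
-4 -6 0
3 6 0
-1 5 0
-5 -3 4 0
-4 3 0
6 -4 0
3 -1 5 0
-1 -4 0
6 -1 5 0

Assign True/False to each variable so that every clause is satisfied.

Pure literal: y2 appears only negated; assign y2 = False.
Set y1 = False and propagate.
  then y3 is forced to True.
Set y4 = False and propagate.
  then y5 is forced to False.
y6 is now unconstrained; take y6 = False.

y1=0  y2=0  y3=1  y4=0  y5=0  y6=0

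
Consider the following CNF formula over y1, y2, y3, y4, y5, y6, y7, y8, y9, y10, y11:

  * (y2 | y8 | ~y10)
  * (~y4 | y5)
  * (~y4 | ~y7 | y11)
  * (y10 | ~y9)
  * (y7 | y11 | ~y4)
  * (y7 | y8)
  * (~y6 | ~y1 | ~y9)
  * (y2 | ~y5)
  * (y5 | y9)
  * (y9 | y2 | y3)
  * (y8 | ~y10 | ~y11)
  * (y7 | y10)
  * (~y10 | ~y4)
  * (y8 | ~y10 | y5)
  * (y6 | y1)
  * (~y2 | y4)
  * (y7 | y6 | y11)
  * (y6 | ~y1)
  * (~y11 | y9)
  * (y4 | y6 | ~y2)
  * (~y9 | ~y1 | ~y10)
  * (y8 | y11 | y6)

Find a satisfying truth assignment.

y1=False, y2=False, y3=False, y4=False, y5=False, y6=True, y7=False, y8=True, y9=True, y10=True, y11=True

y8 occurs only positively in the remaining clauses — set y8 = True.
Try y1 = False.
  then y6 is forced to True.
Branch on y2: take y2 = False.
  then y5 is forced to False.
  then y4 is forced to False.
  then y9 is forced to True.
  then y10 is forced to True.
y3, y7, y11 are now unconstrained; take y3 = False, y7 = False, y11 = True.
Every clause has at least one true literal under this assignment.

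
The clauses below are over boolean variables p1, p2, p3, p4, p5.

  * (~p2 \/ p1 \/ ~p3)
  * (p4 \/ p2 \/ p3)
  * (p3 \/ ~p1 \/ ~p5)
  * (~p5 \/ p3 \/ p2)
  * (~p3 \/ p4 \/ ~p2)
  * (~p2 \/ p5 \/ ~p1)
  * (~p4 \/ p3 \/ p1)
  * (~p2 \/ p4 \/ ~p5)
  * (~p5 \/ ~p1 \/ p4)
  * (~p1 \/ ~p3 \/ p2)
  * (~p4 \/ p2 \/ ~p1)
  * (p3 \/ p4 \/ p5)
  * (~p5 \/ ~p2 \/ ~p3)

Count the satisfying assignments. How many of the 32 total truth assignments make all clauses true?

Satisfying assignments:
  p1=0 p2=0 p3=1 p4=0 p5=0
  p1=0 p2=0 p3=1 p4=0 p5=1
  p1=0 p2=0 p3=1 p4=1 p5=0
  p1=0 p2=0 p3=1 p4=1 p5=1
That's 4 in total.

4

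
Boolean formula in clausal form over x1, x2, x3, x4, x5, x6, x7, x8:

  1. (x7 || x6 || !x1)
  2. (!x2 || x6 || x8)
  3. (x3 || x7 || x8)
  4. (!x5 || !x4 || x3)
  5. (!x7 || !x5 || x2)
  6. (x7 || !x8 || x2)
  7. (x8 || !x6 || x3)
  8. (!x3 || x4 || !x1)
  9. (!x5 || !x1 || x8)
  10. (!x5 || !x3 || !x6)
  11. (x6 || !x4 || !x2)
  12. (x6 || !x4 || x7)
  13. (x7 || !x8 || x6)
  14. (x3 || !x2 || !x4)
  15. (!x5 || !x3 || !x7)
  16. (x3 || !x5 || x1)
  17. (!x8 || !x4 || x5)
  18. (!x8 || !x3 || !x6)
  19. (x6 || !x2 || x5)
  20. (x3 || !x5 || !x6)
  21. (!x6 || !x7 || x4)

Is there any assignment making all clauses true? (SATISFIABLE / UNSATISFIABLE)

Try x1 = False.
Set x2 = False and propagate.
Branch on x3: take x3 = True.
The remaining clauses are satisfied by x4 = True, x5 = False, x6 = True, x7 = True, x8 = False.
So x1=0, x2=0, x3=1, x4=1, x5=0, x6=1, x7=1, x8=0 is a satisfying assignment.

SATISFIABLE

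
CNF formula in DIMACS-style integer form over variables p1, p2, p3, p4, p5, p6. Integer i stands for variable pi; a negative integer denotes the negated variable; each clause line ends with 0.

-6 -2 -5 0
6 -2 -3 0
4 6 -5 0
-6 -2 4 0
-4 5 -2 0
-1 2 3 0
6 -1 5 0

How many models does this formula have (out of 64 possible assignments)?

Split on p2, then p6.
  p2=1, p6=1: a clause becomes empty — 0.
  p2=1, p6=0: remaining (p1,p3,p4,p5) ∈ {(0,0,0,0); (0,0,1,1); (1,0,1,1)} — 3.
  p2=0, p6=1: p4, p5 free; 3 ways for (p1,p3) × 2^2 = 12.
  p2=0, p6=0: 7 of the 16 assignments to (p1,p3,p4,p5) work.
Total: 0 + 3 + 12 + 7 = 22.

22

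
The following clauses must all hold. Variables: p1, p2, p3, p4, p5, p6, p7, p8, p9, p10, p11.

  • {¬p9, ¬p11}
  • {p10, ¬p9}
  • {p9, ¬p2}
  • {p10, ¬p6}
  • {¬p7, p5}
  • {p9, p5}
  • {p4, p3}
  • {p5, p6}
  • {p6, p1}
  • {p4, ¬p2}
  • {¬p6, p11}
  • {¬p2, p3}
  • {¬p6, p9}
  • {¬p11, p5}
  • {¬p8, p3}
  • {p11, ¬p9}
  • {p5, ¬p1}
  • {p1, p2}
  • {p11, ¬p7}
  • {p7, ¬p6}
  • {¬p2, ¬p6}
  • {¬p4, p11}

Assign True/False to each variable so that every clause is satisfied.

Pure literal: p3 appears only positively; assign p3 = True.
Pure literal: p5 appears only positively; assign p5 = True.
Set p1 = True and propagate.
For the remaining variables, p2 = False, p4 = True, p6 = False, p7 = True, p8 = False, p9 = False, p10 = False, p11 = True works.

p1=T, p2=F, p3=T, p4=T, p5=T, p6=F, p7=T, p8=F, p9=F, p10=F, p11=T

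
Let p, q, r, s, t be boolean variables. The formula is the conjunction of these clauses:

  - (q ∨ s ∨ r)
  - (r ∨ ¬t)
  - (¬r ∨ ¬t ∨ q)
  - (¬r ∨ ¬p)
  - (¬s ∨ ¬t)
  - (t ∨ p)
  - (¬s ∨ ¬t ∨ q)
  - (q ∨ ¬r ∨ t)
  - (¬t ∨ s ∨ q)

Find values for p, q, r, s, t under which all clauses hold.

p = T, q = F, r = F, s = T, t = F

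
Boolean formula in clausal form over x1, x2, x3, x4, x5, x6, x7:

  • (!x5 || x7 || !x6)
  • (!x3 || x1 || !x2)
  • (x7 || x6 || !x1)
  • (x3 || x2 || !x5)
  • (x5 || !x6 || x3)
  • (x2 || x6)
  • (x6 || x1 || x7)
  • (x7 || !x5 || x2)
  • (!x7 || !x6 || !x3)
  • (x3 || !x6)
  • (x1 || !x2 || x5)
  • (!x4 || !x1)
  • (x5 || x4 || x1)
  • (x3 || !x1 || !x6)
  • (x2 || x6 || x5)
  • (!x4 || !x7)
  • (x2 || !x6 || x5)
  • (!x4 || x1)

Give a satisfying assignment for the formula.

Set x1 = True and propagate.
  then x4 is forced to False.
Set x2 = True and propagate.
The remaining clauses are satisfied by x3 = True, x5 = True, x6 = False, x7 = True.

x1=1, x2=1, x3=1, x4=0, x5=1, x6=0, x7=1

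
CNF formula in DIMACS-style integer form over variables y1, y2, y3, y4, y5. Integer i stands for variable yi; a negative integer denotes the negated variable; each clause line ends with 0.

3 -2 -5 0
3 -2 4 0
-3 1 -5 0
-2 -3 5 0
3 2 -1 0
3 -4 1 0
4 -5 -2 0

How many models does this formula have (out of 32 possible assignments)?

Split on y3, then y2.
  y3=T, y2=T: remaining (y1,y4,y5) ∈ {(T,T,T)} — 1.
  y3=T, y2=F: y4 free; 3 ways for (y1,y5) × 2^1 = 6.
  y3=F, y2=T: remaining (y1,y4,y5) ∈ {(T,T,F)} — 1.
  y3=F, y2=F: remaining (y1,y4,y5) ∈ {(F,F,F); (F,F,T)} — 2.
Total: 1 + 6 + 1 + 2 = 10.

10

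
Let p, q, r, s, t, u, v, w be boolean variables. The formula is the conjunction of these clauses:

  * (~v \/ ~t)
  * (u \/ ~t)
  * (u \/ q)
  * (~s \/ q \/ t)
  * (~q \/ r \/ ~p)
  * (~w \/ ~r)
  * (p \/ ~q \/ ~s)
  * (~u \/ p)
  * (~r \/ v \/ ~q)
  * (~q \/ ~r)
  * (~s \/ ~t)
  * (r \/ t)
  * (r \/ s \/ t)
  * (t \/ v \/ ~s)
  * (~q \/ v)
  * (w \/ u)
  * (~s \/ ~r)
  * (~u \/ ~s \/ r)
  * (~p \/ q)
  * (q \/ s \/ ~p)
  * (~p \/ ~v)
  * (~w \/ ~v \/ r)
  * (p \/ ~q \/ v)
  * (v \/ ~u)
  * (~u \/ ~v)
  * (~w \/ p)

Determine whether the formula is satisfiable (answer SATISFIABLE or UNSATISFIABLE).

UNSATISFIABLE

q = True:
  propagation gives r=False, p=False, s=False, u=False; an empty clause results — contradiction.
q = False:
  propagation gives u=True, p=True; an empty clause results — contradiction.
Every branch closes, so no satisfying assignment exists.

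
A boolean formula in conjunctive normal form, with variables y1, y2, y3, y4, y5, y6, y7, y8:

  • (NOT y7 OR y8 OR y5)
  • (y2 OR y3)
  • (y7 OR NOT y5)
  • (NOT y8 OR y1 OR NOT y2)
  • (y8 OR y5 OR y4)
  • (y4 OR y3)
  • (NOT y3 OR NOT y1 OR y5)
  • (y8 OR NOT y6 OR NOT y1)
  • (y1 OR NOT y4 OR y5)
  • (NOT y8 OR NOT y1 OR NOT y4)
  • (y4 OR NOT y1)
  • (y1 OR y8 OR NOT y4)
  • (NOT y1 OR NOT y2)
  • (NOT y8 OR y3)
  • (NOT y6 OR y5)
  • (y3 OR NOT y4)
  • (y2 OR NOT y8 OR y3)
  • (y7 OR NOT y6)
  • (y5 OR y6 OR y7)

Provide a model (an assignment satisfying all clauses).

y1=T, y2=F, y3=T, y4=T, y5=T, y6=F, y7=T, y8=F

Check each clause:
  1. (y8 OR NOT y7 OR y5) — y5 is true.
  2. (y3 OR y2) — y3 is true.
  3. (NOT y5 OR y7) — y7 is true.
  4. (NOT y2 OR y1 OR NOT y8) — NOT y8 is true.
  5. (y5 OR y4 OR y8) — y4 is true.
  6. (y4 OR y3) — y3 is true.
  7. (y5 OR NOT y1 OR NOT y3) — y5 is true.
  8. (NOT y6 OR NOT y1 OR y8) — NOT y6 is true.
  9. (y1 OR NOT y4 OR y5) — y1 is true.
  10. (NOT y4 OR NOT y1 OR NOT y8) — NOT y8 is true.
  11. (y4 OR NOT y1) — y4 is true.
  12. (y8 OR y1 OR NOT y4) — y1 is true.
  13. (NOT y2 OR NOT y1) — NOT y2 is true.
  14. (y3 OR NOT y8) — NOT y8 is true.
  15. (y5 OR NOT y6) — NOT y6 is true.
  16. (y3 OR NOT y4) — y3 is true.
  17. (y3 OR NOT y8 OR y2) — NOT y8 is true.
  18. (y7 OR NOT y6) — NOT y6 is true.
  19. (y7 OR y6 OR y5) — y5 is true.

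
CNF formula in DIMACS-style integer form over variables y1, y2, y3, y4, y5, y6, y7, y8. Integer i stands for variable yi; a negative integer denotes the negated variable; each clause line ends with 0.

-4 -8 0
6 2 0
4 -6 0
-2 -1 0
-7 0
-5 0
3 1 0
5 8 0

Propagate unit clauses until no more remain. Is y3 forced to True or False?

(~y7) stands alone — y7 = False.
(~y5) is a unit clause: y5 = False.
(y8 \/ y5): since y5 = False, the clause reduces to (y8). y8 = True.
(~y4 \/ ~y8) with y8 = True leaves only ~y4, so y4 = False.
(y4 \/ ~y6) with y4 = False leaves only ~y6, so y6 = False.
(y6 \/ y2): since y6 = False, the clause reduces to (y2). y2 = True.
From (~y2 \/ ~y1) and y2 = True: y1 = False.
(y3 \/ y1) with y1 = False leaves only y3, so y3 = True.

True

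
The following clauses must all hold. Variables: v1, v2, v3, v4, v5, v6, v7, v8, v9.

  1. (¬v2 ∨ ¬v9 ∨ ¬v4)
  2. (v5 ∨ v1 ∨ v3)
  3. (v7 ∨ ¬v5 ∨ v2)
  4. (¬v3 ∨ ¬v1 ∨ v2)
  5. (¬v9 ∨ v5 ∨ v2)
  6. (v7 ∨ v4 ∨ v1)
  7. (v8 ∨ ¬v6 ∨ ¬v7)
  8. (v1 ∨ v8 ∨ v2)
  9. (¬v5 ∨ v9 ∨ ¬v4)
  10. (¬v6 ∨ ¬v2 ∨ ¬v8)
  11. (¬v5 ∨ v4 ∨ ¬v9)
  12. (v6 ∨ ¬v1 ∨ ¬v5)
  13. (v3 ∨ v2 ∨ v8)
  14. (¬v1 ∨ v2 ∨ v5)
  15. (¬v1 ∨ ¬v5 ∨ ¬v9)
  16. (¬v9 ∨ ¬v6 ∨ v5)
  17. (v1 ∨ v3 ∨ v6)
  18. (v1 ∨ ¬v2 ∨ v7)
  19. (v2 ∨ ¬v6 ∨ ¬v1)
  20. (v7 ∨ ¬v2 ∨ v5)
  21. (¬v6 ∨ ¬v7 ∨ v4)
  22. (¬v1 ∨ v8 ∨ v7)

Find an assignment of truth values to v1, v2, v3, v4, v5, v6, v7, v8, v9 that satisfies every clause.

Branch on v1: take v1 = True.
For the remaining variables, v2 = True, v3 = False, v4 = False, v5 = False, v6 = False, v7 = True, v8 = False, v9 = True works.
Check each clause:
  1. (¬v9 ∨ ¬v4 ∨ ¬v2) — ¬v4 is true.
  2. (v3 ∨ v1 ∨ v5) — v1 is true.
  3. (v2 ∨ ¬v5 ∨ v7) — v2 is true.
  4. (¬v3 ∨ ¬v1 ∨ v2) — v2 is true.
  5. (¬v9 ∨ v5 ∨ v2) — v2 is true.
  6. (v4 ∨ v1 ∨ v7) — v1 is true.
  7. (¬v7 ∨ v8 ∨ ¬v6) — ¬v6 is true.
  8. (v8 ∨ v1 ∨ v2) — v1 is true.
  9. (¬v4 ∨ v9 ∨ ¬v5) — v9 is true.
  10. (¬v2 ∨ ¬v8 ∨ ¬v6) — ¬v8 is true.
  11. (¬v5 ∨ v4 ∨ ¬v9) — ¬v5 is true.
  12. (¬v1 ∨ ¬v5 ∨ v6) — ¬v5 is true.
  13. (v3 ∨ v8 ∨ v2) — v2 is true.
  14. (v5 ∨ v2 ∨ ¬v1) — v2 is true.
  15. (¬v5 ∨ ¬v9 ∨ ¬v1) — ¬v5 is true.
  16. (¬v6 ∨ ¬v9 ∨ v5) — ¬v6 is true.
  17. (v6 ∨ v1 ∨ v3) — v1 is true.
  18. (¬v2 ∨ v1 ∨ v7) — v1 is true.
  19. (¬v1 ∨ ¬v6 ∨ v2) — v2 is true.
  20. (v7 ∨ v5 ∨ ¬v2) — v7 is true.
  21. (v4 ∨ ¬v6 ∨ ¬v7) — ¬v6 is true.
  22. (v7 ∨ ¬v1 ∨ v8) — v7 is true.

v1=True  v2=True  v3=False  v4=False  v5=False  v6=False  v7=True  v8=False  v9=True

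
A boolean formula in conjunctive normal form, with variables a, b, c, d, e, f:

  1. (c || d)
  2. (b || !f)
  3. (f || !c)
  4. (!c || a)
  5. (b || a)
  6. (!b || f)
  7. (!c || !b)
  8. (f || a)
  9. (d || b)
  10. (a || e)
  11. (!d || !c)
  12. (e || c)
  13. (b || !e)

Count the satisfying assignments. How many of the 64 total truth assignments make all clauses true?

Satisfying assignments:
  a=0 b=1 c=0 d=1 e=1 f=1
  a=1 b=1 c=0 d=1 e=1 f=1
Count: 2.

2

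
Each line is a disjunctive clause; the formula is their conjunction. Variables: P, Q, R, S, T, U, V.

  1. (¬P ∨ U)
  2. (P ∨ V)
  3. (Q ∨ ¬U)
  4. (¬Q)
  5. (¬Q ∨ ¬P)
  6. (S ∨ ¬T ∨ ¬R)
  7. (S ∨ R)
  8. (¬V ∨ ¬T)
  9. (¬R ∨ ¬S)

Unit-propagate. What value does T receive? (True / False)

False

(¬Q) stands alone — Q = False.
(Q ∨ ¬U) with Q = False leaves only ¬U, so U = False.
(U ∨ ¬P) with U = False leaves only ¬P, so P = False.
(P ∨ V) with P = False leaves only V, so V = True.
(¬V ∨ ¬T): since V = True, the clause reduces to (¬T). T = False.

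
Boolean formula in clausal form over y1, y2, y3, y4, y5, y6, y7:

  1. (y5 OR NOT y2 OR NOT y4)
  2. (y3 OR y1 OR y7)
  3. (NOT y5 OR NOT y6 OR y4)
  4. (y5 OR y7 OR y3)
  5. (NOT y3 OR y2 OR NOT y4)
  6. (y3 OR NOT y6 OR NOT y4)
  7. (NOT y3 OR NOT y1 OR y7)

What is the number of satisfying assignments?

46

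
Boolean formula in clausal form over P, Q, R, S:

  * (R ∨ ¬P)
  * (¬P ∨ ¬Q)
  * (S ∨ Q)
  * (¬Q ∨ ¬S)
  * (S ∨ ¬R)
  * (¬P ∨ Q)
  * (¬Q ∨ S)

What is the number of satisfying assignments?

The models are:
  P=F Q=F R=F S=T
  P=F Q=F R=T S=T
Count: 2.

2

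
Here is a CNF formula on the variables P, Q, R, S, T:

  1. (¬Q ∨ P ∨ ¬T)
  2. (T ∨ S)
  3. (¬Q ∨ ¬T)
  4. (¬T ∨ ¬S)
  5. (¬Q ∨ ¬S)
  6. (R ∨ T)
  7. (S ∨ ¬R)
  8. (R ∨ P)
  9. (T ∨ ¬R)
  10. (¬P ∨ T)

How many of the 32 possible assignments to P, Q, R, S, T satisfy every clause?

1

The models are:
  P=T Q=F R=F S=F T=T
Count: 1.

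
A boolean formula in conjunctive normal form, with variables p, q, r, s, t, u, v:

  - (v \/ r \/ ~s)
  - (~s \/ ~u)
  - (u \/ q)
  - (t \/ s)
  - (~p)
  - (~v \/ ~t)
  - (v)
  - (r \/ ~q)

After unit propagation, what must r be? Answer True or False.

True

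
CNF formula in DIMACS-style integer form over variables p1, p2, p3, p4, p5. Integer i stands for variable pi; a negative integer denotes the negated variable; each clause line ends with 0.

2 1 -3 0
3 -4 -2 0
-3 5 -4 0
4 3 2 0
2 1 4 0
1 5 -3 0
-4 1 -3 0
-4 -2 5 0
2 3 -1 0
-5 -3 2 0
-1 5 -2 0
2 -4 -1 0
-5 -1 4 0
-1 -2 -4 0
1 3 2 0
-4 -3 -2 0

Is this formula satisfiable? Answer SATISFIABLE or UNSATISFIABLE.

Set p1 = False and propagate.
Branch on p2: take p2 = True.
For the remaining variables, p3 = False, p4 = False, p5 = False works.
Every clause has at least one true literal under this assignment.
So p1=F, p2=T, p3=F, p4=F, p5=F is a satisfying assignment.

SATISFIABLE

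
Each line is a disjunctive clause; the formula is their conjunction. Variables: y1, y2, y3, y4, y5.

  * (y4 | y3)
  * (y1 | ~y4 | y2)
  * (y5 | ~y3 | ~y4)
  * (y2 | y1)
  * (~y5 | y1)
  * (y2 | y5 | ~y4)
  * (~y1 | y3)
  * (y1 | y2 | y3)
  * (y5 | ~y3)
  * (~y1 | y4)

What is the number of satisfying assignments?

The models are:
  y1=F y2=T y3=F y4=T y5=F
  y1=T y2=F y3=T y4=T y5=T
  y1=T y2=T y3=T y4=T y5=T
Count: 3.

3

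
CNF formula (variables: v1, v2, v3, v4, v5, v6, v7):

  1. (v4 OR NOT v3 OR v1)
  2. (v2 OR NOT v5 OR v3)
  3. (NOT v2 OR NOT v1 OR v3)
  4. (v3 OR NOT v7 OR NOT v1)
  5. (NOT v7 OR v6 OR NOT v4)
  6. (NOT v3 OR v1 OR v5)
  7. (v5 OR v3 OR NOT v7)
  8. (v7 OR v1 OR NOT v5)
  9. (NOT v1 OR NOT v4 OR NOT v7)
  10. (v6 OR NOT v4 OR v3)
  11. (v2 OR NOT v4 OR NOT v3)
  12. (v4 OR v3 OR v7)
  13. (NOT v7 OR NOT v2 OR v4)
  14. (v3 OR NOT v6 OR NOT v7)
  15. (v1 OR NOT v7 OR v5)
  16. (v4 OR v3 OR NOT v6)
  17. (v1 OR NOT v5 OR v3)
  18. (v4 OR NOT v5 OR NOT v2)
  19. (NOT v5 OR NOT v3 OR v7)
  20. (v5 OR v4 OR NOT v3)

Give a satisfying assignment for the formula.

v1=False, v2=True, v3=False, v4=True, v5=False, v6=True, v7=False

Try v1 = False.
Branch on v2: take v2 = True.
Set v3 = False and propagate.
  then v5 is forced to False.
  then v7 is forced to False.
  then v4 is forced to True.
  then v6 is forced to True.
Check each clause:
  1. (NOT v3 OR v1 OR v4) — v4 is true.
  2. (v3 OR v2 OR NOT v5) — v2 is true.
  3. (NOT v1 OR NOT v2 OR v3) — NOT v1 is true.
  4. (v3 OR NOT v7 OR NOT v1) — NOT v7 is true.
  5. (NOT v7 OR v6 OR NOT v4) — NOT v7 is true.
  6. (v1 OR v5 OR NOT v3) — NOT v3 is true.
  7. (NOT v7 OR v3 OR v5) — NOT v7 is true.
  8. (v7 OR v1 OR NOT v5) — NOT v5 is true.
  9. (NOT v7 OR NOT v1 OR NOT v4) — NOT v7 is true.
  10. (NOT v4 OR v3 OR v6) — v6 is true.
  11. (NOT v4 OR v2 OR NOT v3) — v2 is true.
  12. (v3 OR v4 OR v7) — v4 is true.
  13. (NOT v7 OR v4 OR NOT v2) — NOT v7 is true.
  14. (v3 OR NOT v6 OR NOT v7) — NOT v7 is true.
  15. (NOT v7 OR v1 OR v5) — NOT v7 is true.
  16. (v3 OR NOT v6 OR v4) — v4 is true.
  17. (NOT v5 OR v1 OR v3) — NOT v5 is true.
  18. (NOT v5 OR NOT v2 OR v4) — NOT v5 is true.
  19. (NOT v5 OR v7 OR NOT v3) — NOT v5 is true.
  20. (NOT v3 OR v5 OR v4) — NOT v3 is true.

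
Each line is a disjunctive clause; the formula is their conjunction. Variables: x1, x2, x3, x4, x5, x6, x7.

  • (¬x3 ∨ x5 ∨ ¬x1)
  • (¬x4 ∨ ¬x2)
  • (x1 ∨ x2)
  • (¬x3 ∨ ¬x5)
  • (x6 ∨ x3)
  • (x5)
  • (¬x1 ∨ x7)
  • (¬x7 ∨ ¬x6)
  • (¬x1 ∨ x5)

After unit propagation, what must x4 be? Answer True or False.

False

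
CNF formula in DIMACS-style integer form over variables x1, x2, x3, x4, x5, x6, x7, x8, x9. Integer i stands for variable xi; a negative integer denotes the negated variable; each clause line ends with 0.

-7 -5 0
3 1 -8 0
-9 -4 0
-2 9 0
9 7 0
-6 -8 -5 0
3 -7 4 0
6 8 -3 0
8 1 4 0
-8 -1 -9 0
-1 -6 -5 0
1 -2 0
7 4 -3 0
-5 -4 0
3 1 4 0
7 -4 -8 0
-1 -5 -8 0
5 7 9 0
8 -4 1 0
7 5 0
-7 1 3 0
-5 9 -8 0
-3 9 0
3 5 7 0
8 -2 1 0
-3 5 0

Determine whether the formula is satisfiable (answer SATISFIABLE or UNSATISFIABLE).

SATISFIABLE

x2 occurs only negated in the remaining clauses — set x2 = False.
Set x1 = True and propagate.
The remaining clauses are satisfied by x3 = False, x4 = True, x5 = False, x6 = True, x7 = True, x8 = True, x9 = False.
Every clause has at least one true literal under this assignment.
So x1=T  x2=F  x3=F  x4=T  x5=F  x6=T  x7=T  x8=T  x9=F is a satisfying assignment.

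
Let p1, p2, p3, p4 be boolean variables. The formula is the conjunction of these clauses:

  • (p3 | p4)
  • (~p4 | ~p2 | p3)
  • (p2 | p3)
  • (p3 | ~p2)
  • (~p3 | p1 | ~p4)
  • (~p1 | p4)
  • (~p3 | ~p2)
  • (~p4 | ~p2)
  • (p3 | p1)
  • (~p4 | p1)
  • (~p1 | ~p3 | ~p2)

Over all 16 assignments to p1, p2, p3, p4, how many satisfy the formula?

The models are:
  p1=0 p2=0 p3=1 p4=0
  p1=1 p2=0 p3=1 p4=1
Count: 2.

2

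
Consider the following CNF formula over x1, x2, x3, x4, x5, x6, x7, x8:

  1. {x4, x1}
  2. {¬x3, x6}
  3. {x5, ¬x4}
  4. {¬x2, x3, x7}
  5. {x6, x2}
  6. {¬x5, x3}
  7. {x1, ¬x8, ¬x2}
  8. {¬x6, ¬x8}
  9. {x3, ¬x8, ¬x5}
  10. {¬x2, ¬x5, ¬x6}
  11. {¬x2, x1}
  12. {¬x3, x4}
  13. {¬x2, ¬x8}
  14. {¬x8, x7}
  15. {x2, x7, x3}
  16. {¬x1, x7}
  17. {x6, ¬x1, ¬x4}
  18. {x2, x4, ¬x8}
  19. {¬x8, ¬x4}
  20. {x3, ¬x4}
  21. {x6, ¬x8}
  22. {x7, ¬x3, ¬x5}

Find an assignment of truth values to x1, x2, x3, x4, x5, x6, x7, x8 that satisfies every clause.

x1=T  x2=T  x3=F  x4=F  x5=F  x6=T  x7=T  x8=F

Check each clause:
  1. {x4, x1} — x1 is true.
  2. {¬x3, x6} — ¬x3 is true.
  3. {x5, ¬x4} — ¬x4 is true.
  4. {x7, x3, ¬x2} — x7 is true.
  5. {x6, x2} — x2 is true.
  6. {¬x5, x3} — ¬x5 is true.
  7. {¬x8, ¬x2, x1} — ¬x8 is true.
  8. {¬x8, ¬x6} — ¬x8 is true.
  9. {¬x8, ¬x5, x3} — ¬x8 is true.
  10. {¬x5, ¬x2, ¬x6} — ¬x5 is true.
  11. {x1, ¬x2} — x1 is true.
  12. {¬x3, x4} — ¬x3 is true.
  13. {¬x8, ¬x2} — ¬x8 is true.
  14. {x7, ¬x8} — ¬x8 is true.
  15. {x2, x7, x3} — x2 is true.
  16. {¬x1, x7} — x7 is true.
  17. {x6, ¬x1, ¬x4} — ¬x4 is true.
  18. {x2, x4, ¬x8} — ¬x8 is true.
  19. {¬x8, ¬x4} — ¬x8 is true.
  20. {¬x4, x3} — ¬x4 is true.
  21. {¬x8, x6} — ¬x8 is true.
  22. {¬x3, x7, ¬x5} — ¬x5 is true.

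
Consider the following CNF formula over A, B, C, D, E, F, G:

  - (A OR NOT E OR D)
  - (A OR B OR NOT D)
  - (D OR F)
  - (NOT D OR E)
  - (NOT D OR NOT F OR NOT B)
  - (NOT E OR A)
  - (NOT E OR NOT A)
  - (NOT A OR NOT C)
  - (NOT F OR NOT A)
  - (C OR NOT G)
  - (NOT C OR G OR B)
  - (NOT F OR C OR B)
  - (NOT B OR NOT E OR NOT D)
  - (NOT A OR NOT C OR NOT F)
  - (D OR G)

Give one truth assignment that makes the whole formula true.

Branch on A: take A = False.
  then E is forced to False.
  then D is forced to False.
  then F is forced to True.
  then G is forced to True.
  then C is forced to True.
B is now unconstrained; take B = True.
Every clause has at least one true literal under this assignment.

A=False  B=True  C=True  D=False  E=False  F=True  G=True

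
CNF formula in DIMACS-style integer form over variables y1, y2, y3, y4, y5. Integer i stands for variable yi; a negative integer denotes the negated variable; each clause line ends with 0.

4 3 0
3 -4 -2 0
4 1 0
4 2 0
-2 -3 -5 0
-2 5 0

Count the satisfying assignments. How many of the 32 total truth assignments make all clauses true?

8

The models are:
  y1=0 y2=0 y3=0 y4=1 y5=0
  y1=0 y2=0 y3=0 y4=1 y5=1
  y1=0 y2=0 y3=1 y4=1 y5=0
  y1=0 y2=0 y3=1 y4=1 y5=1
  y1=1 y2=0 y3=0 y4=1 y5=0
  y1=1 y2=0 y3=0 y4=1 y5=1
  y1=1 y2=0 y3=1 y4=1 y5=0
  y1=1 y2=0 y3=1 y4=1 y5=1
Count: 8.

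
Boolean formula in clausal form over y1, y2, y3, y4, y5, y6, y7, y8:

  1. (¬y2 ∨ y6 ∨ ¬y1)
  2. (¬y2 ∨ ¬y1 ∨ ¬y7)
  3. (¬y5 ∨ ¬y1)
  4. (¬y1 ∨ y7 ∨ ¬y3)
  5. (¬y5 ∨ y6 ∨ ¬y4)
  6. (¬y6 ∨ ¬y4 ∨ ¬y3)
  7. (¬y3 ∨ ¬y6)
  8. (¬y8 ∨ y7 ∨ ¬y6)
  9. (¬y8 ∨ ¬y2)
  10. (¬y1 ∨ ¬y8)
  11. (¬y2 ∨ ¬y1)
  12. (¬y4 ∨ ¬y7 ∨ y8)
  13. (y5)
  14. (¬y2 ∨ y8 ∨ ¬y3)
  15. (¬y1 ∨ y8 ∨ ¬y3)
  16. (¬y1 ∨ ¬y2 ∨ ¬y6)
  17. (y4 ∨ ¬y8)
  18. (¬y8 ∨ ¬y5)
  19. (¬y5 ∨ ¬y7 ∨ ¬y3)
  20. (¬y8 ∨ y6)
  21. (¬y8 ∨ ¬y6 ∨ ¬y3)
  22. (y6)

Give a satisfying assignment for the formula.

y1 = F, y2 = F, y3 = F, y4 = F, y5 = T, y6 = T, y7 = T, y8 = F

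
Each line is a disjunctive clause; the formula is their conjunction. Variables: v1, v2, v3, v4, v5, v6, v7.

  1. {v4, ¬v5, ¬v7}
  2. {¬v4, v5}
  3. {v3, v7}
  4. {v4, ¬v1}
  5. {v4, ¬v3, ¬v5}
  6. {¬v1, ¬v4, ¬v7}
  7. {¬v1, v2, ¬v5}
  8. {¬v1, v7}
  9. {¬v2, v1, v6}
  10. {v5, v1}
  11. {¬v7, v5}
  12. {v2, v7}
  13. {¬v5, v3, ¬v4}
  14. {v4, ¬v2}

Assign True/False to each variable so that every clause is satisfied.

v1=False, v2=True, v3=True, v4=True, v5=True, v6=True, v7=True

Check each clause:
  1. {v4, ¬v7, ¬v5} — v4 is true.
  2. {v5, ¬v4} — v5 is true.
  3. {v3, v7} — v3 is true.
  4. {v4, ¬v1} — v4 is true.
  5. {¬v5, ¬v3, v4} — v4 is true.
  6. {¬v4, ¬v7, ¬v1} — ¬v1 is true.
  7. {v2, ¬v1, ¬v5} — v2 is true.
  8. {v7, ¬v1} — ¬v1 is true.
  9. {¬v2, v6, v1} — v6 is true.
  10. {v1, v5} — v5 is true.
  11. {v5, ¬v7} — v5 is true.
  12. {v7, v2} — v2 is true.
  13. {¬v4, ¬v5, v3} — v3 is true.
  14. {¬v2, v4} — v4 is true.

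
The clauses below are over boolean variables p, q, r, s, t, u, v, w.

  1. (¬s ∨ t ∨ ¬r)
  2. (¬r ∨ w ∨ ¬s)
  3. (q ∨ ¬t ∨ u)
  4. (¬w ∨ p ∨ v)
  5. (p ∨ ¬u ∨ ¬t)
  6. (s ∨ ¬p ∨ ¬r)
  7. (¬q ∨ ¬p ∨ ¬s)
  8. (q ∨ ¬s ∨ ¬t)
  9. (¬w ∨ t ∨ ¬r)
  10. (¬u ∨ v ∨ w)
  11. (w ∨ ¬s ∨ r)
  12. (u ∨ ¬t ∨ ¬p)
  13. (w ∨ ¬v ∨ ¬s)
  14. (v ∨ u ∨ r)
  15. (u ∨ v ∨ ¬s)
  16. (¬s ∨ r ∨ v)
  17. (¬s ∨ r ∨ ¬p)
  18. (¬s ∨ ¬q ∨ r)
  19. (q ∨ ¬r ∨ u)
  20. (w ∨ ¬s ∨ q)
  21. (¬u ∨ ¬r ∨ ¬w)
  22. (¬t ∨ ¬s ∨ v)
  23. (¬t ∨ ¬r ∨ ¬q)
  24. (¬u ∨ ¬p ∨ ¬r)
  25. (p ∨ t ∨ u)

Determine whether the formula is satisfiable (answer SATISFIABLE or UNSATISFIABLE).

Branch on p: take p = True.
Branch on q: take q = False.
Set r = False and propagate.
  then s is forced to False.
The remaining clauses are satisfied by t = False, u = False, v = True, w = False.
Every clause has at least one true literal under this assignment.
So p=T  q=F  r=F  s=F  t=F  u=F  v=T  w=F is a satisfying assignment.

SATISFIABLE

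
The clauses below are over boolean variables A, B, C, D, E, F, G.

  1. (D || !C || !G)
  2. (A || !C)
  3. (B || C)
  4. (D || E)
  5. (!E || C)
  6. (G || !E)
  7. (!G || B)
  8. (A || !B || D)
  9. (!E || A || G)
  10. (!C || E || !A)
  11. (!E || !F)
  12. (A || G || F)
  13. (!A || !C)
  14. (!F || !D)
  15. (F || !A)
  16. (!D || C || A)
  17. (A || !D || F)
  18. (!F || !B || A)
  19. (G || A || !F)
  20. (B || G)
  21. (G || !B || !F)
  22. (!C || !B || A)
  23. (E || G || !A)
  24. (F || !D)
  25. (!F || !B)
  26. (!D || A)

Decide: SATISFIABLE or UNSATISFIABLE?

A = True:
  propagation gives C=False, B=True, E=False, D=True; an empty clause results — contradiction.
A = False:
  propagation gives C=False, B=True, E=False, D=True; an empty clause results — contradiction.
Every branch closes, so no satisfying assignment exists.

UNSATISFIABLE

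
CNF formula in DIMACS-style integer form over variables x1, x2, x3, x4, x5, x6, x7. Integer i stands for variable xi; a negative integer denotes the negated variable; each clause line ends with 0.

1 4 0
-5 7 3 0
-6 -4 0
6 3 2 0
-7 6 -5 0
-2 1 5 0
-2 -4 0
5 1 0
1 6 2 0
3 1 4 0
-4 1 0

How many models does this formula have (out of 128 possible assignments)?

Case analysis on x1 and x4:
  x1=1, x4=1: remaining (x2,x3,x5,x6,x7) ∈ {(0,1,0,0,0); (0,1,0,0,1); (0,1,1,0,0)} — 3.
  x1=1, x4=0: 22 of the 32 assignments to (x2,x3,x5,x6,x7) work.
  x1=0, x4=1: a clause becomes empty — 0.
  x1=0, x4=0: a clause becomes empty — 0.
Total: 3 + 22 + 0 + 0 = 25.

25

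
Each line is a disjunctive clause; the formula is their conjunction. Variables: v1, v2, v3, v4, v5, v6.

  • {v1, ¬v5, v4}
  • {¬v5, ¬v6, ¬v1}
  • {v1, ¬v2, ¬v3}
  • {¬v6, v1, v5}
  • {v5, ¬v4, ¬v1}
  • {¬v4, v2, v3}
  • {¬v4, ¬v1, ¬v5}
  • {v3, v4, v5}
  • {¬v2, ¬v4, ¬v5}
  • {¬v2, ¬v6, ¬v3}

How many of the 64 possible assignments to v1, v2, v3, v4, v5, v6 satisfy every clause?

Split on v5, then v1.
  v5=1, v1=1: remaining (v2,v3,v4,v6) ∈ {(0,0,0,0); (0,1,0,0); (1,0,0,0); (1,1,0,0)} — 4.
  v5=1, v1=0: remaining (v2,v3,v4,v6) ∈ {(0,1,1,0); (0,1,1,1)} — 2.
  v5=0, v1=1: remaining (v2,v3,v4,v6) ∈ {(0,1,0,0); (0,1,0,1); (1,1,0,0)} — 3.
  v5=0, v1=0: remaining (v2,v3,v4,v6) ∈ {(0,1,0,0); (0,1,1,0); (1,0,1,0)} — 3.
Total: 4 + 2 + 3 + 3 = 12.

12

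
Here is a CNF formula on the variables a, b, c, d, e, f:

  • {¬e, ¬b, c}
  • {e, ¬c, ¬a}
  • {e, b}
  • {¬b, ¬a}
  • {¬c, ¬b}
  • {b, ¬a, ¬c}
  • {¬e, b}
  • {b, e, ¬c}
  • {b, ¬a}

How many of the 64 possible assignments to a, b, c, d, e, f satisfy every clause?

Satisfying assignments:
  a=0 b=1 c=0 d=0 e=0 f=0
  a=0 b=1 c=0 d=0 e=0 f=1
  a=0 b=1 c=0 d=1 e=0 f=0
  a=0 b=1 c=0 d=1 e=0 f=1
Count: 4.

4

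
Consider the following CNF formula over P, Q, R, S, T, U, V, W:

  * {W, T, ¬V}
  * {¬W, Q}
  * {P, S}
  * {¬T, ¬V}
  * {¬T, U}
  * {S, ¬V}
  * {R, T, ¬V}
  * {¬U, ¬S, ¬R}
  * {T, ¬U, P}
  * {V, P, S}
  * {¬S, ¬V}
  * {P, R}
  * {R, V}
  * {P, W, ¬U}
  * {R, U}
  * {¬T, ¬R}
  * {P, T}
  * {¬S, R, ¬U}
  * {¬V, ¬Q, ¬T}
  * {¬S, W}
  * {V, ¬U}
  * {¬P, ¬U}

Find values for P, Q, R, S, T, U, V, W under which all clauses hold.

P = T, Q = T, R = T, S = F, T = F, U = F, V = F, W = F

Branch on P: take P = True.
  then U is forced to False.
  then T is forced to False.
  then R is forced to True.
Branch on Q: take Q = True.
For the remaining variables, S = False, V = False, W = False works.
Every clause has at least one true literal under this assignment.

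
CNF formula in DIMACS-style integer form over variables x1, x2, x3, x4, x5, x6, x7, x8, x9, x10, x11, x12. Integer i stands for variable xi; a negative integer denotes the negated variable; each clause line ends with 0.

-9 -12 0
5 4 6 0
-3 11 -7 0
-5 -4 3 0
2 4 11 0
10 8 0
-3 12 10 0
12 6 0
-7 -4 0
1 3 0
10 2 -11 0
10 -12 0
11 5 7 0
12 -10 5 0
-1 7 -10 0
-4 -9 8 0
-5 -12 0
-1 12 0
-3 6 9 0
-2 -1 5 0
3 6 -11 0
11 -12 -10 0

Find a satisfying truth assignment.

x1=F, x2=F, x3=T, x4=F, x5=T, x6=T, x7=F, x8=F, x9=T, x10=T, x11=T, x12=F

Pure literal: x6 appears only positively; assign x6 = True.
Try x1 = False.
  then x3 is forced to True.
The remaining clauses are satisfied by x2 = False, x4 = False, x5 = True, x7 = False, x8 = False, x9 = True, x10 = True, x11 = True, x12 = False.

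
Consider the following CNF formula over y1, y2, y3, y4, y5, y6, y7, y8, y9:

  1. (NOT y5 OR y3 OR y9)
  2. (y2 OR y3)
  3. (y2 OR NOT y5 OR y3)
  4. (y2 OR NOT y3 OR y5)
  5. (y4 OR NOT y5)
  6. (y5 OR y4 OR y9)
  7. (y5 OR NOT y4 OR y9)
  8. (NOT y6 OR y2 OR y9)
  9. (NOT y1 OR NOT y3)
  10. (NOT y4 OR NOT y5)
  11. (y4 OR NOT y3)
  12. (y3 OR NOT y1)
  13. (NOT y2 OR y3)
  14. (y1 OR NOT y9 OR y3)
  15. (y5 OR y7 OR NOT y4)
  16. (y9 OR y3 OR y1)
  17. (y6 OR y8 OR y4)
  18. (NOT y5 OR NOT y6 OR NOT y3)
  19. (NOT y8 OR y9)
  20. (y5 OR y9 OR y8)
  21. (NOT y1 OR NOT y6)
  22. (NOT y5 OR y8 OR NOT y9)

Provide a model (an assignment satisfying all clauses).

Pure literal: y7 appears only positively; assign y7 = True.
Try y1 = False.
Branch on y2: take y2 = True.
  then y3 is forced to True.
  then y4 is forced to True.
  then y5 is forced to False.
  then y9 is forced to True.
y6, y8 are now unconstrained; take y6 = True, y8 = True.
Every clause has at least one true literal under this assignment.
Check each clause:
  1. (NOT y5 OR y3 OR y9) — y9 is true.
  2. (y3 OR y2) — y2 is true.
  3. (NOT y5 OR y3 OR y2) — y2 is true.
  4. (NOT y3 OR y5 OR y2) — y2 is true.
  5. (NOT y5 OR y4) — NOT y5 is true.
  6. (y9 OR y5 OR y4) — y9 is true.
  7. (y9 OR NOT y4 OR y5) — y9 is true.
  8. (y2 OR NOT y6 OR y9) — y9 is true.
  9. (NOT y1 OR NOT y3) — NOT y1 is true.
  10. (NOT y4 OR NOT y5) — NOT y5 is true.
  11. (NOT y3 OR y4) — y4 is true.
  12. (y3 OR NOT y1) — y3 is true.
  13. (NOT y2 OR y3) — y3 is true.
  14. (NOT y9 OR y1 OR y3) — y3 is true.
  15. (y7 OR y5 OR NOT y4) — y7 is true.
  16. (y3 OR y1 OR y9) — y3 is true.
  17. (y8 OR y6 OR y4) — y8 is true.
  18. (NOT y5 OR NOT y3 OR NOT y6) — NOT y5 is true.
  19. (y9 OR NOT y8) — y9 is true.
  20. (y8 OR y9 OR y5) — y8 is true.
  21. (NOT y1 OR NOT y6) — NOT y1 is true.
  22. (y8 OR NOT y5 OR NOT y9) — y8 is true.

y1=F, y2=T, y3=T, y4=T, y5=F, y6=T, y7=T, y8=T, y9=T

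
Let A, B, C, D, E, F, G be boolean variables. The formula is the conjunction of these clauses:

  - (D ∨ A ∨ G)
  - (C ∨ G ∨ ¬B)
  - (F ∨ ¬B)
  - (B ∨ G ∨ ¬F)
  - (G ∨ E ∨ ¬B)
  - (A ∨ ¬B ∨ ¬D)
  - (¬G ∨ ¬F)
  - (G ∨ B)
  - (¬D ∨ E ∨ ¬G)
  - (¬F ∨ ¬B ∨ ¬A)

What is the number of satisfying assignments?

12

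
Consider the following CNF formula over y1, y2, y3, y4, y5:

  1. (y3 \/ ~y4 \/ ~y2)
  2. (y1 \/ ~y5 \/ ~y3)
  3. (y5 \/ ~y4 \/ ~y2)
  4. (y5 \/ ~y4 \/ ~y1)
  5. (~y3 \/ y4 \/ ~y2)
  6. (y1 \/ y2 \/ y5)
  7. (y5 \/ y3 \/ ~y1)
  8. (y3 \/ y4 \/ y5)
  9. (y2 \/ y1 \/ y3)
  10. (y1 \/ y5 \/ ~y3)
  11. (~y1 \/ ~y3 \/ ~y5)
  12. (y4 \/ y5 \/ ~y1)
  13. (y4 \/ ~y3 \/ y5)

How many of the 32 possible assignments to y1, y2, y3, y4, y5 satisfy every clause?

The models are:
  y1=F y2=T y3=F y4=F y5=T
  y1=T y2=F y3=F y4=F y5=T
  y1=T y2=F y3=F y4=T y5=T
  y1=T y2=T y3=F y4=F y5=T
That's 4 in total.

4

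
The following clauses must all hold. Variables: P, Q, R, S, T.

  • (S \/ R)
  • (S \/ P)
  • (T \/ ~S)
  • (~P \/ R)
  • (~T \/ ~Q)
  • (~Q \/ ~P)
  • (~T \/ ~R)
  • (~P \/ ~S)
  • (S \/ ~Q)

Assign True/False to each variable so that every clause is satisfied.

Pure literal: Q appears only negated; assign Q = False.
Set P = False and propagate.
  then S is forced to True.
  then T is forced to True.
  then R is forced to False.

P=F, Q=F, R=F, S=T, T=T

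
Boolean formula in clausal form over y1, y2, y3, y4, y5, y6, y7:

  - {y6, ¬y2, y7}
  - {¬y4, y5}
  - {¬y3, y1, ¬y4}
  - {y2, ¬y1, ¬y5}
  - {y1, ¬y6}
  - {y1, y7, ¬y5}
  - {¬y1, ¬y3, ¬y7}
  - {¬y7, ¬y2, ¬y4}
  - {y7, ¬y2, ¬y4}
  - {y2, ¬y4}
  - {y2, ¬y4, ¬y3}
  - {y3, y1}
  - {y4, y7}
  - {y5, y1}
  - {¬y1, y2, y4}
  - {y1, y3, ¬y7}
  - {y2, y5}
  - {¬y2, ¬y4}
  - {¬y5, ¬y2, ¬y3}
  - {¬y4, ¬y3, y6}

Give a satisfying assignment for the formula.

y1=T, y2=T, y3=F, y4=F, y5=T, y6=T, y7=T

Set y1 = True and propagate.
Set y2 = True and propagate.
  then y4 is forced to False.
  then y7 is forced to True.
  then y3 is forced to False.
y5, y6 are now unconstrained; take y5 = True, y6 = True.
Every clause has at least one true literal under this assignment.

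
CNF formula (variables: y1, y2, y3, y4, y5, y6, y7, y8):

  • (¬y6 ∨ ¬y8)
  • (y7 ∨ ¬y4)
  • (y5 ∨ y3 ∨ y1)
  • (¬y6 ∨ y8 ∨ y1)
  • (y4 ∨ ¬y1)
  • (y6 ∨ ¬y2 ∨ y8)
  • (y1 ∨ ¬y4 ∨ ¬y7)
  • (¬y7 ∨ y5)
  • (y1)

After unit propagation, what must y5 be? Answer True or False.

(y1) stands alone — y1 = True.
(¬y1 ∨ y4) with y1 = True leaves only y4, so y4 = True.
From (¬y4 ∨ y7) and y4 = True: y7 = True.
From (y5 ∨ ¬y7) and y7 = True: y5 = True.

True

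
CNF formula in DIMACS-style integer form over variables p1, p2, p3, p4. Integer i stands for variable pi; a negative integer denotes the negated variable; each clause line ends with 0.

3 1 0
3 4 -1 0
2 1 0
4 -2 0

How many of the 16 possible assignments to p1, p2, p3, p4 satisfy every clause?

6

The models are:
  p1=F p2=T p3=T p4=T
  p1=T p2=F p3=F p4=T
  p1=T p2=F p3=T p4=F
  p1=T p2=F p3=T p4=T
  p1=T p2=T p3=F p4=T
  p1=T p2=T p3=T p4=T
That's 6 in total.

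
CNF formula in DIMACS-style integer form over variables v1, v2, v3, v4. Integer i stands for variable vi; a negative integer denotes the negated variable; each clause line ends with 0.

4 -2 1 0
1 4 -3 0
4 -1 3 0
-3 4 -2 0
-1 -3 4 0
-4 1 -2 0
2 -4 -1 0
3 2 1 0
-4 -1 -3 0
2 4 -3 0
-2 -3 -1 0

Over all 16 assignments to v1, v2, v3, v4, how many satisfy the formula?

2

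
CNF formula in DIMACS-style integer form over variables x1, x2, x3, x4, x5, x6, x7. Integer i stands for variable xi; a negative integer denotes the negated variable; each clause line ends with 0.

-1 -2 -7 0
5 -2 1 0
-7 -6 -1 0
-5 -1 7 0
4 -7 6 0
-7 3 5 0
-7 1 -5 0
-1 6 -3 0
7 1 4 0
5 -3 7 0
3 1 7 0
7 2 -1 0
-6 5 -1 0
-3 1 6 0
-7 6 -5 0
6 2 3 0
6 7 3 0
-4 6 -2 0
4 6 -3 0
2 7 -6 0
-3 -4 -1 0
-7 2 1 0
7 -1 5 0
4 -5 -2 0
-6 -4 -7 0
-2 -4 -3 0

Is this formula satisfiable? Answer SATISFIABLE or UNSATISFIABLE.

UNSATISFIABLE

x7 = True:
  x6 = True:
    propagation gives x1=False, x5=False, x2=False; an empty clause results — contradiction.
  x6 = False:
    propagation gives x4=True, x5=False, x3=True, x1=False; an empty clause results — contradiction.
x7 = False:
  x1 = True:
    propagation gives x5=False; an empty clause results — contradiction.
  x1 = False:
    propagation gives x4=True, x3=True, x5=True, x6=True; an empty clause results — contradiction.
Every branch closes, so no satisfying assignment exists.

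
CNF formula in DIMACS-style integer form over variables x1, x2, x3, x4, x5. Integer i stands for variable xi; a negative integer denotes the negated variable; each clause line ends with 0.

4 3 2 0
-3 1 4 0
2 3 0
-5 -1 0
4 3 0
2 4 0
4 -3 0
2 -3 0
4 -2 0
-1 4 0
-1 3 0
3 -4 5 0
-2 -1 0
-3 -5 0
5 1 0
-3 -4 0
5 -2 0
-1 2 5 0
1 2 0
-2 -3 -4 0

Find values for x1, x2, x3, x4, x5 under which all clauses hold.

x1=False, x2=True, x3=False, x4=True, x5=True

Branch on x1: take x1 = False.
  then x5 is forced to True.
  then x3 is forced to False.
  then x2 is forced to True.
  then x4 is forced to True.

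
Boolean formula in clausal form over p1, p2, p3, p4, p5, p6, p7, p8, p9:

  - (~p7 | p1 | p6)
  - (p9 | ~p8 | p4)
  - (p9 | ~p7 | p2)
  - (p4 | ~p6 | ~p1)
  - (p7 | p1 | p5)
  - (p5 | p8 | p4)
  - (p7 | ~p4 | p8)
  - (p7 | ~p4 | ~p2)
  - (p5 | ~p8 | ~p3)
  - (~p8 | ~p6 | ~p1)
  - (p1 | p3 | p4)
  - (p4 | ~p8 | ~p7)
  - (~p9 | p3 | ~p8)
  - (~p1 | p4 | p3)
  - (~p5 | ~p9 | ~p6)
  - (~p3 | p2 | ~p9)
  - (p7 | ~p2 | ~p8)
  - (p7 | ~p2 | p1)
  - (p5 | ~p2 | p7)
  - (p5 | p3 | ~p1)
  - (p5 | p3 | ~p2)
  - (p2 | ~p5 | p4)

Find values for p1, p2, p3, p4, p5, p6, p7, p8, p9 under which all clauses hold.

Try p1 = False.
Branch on p2: take p2 = True.
  then p7 is forced to True.
  then p6 is forced to True.
Branch on p3: take p3 = True.
The remaining clauses are satisfied by p4 = True, p5 = True, p8 = False, p9 = False.
Every clause has at least one true literal under this assignment.

p1=F  p2=T  p3=T  p4=T  p5=T  p6=T  p7=T  p8=F  p9=F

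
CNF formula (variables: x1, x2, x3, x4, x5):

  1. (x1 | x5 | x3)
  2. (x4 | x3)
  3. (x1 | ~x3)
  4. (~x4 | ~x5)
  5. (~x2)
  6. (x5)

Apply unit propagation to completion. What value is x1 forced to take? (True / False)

True

(~x2) stands alone — x2 = False.
(x5) stands alone — x5 = True.
(~x5 | ~x4): since x5 = True, the clause reduces to (~x4). x4 = False.
In (x3 | x4), x4 is now false; x3 must hold, so x3 = True.
From (~x3 | x1) and x3 = True: x1 = True.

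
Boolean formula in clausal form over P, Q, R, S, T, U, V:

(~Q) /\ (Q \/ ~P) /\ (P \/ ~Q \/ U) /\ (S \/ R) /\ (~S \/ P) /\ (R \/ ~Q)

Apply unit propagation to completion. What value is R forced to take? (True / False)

True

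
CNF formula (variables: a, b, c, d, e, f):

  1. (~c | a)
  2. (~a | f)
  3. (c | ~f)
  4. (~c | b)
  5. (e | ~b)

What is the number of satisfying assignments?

8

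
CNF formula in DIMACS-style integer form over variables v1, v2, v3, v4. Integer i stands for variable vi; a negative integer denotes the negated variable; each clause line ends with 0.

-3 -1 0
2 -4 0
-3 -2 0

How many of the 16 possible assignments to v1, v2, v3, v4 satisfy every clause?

Satisfying assignments:
  v1=F v2=F v3=F v4=F
  v1=F v2=F v3=T v4=F
  v1=F v2=T v3=F v4=F
  v1=F v2=T v3=F v4=T
  v1=T v2=F v3=F v4=F
  v1=T v2=T v3=F v4=F
  v1=T v2=T v3=F v4=T
That's 7 in total.

7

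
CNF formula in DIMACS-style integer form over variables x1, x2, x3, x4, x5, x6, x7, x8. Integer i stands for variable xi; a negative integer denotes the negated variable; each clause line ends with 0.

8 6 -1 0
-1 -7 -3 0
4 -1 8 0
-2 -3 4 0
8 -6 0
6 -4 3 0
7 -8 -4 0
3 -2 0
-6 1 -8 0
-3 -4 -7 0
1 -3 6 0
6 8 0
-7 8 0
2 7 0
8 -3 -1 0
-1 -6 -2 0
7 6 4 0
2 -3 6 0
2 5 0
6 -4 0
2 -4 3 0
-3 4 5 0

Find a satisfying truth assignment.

x1 = F  x2 = F  x3 = F  x4 = F  x5 = T  x6 = F  x7 = T  x8 = T

x5 occurs only positively in the remaining clauses — set x5 = True.
Set x1 = False and propagate.
Try x2 = False.
  then x7 is forced to True.
  then x8 is forced to True.
  then x6 is forced to False.
  then x3 is forced to False.
  then x4 is forced to False.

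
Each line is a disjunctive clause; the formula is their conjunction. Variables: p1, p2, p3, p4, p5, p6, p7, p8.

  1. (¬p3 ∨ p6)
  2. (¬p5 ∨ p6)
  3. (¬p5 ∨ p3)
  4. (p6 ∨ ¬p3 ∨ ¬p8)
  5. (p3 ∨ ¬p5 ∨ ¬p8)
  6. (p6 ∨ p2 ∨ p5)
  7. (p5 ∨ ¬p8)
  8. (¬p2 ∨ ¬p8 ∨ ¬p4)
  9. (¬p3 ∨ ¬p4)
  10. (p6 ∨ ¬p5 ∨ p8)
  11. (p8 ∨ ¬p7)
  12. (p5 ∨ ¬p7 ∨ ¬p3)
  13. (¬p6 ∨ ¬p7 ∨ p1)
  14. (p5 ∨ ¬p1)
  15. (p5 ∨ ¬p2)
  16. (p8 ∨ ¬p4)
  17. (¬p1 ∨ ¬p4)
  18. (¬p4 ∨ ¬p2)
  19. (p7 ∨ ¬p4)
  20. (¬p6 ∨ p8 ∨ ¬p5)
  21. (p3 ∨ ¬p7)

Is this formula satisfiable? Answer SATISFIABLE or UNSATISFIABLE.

SATISFIABLE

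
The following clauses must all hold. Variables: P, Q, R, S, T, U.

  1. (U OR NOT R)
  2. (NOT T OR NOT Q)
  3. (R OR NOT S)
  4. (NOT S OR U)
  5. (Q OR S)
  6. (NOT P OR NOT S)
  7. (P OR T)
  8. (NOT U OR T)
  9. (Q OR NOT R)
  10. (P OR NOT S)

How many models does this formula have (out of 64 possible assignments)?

1

Satisfying assignments:
  P=T Q=T R=F S=F T=F U=F
That's 1 in total.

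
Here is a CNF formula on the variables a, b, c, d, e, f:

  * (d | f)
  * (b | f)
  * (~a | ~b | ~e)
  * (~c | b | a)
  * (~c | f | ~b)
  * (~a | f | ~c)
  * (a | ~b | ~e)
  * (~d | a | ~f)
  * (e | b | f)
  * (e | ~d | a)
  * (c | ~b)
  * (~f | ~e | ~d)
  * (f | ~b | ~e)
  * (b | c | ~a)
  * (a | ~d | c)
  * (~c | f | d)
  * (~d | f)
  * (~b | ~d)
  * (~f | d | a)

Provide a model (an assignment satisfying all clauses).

a = True  b = False  c = True  d = True  e = False  f = True

Check each clause:
  1. (f | d) — d is true.
  2. (b | f) — f is true.
  3. (~a | ~e | ~b) — ~e is true.
  4. (~c | a | b) — a is true.
  5. (f | ~c | ~b) — f is true.
  6. (~a | f | ~c) — f is true.
  7. (~b | a | ~e) — a is true.
  8. (~f | ~d | a) — a is true.
  9. (b | e | f) — f is true.
  10. (a | e | ~d) — a is true.
  11. (~b | c) — c is true.
  12. (~f | ~e | ~d) — ~e is true.
  13. (~b | ~e | f) — ~e is true.
  14. (c | ~a | b) — c is true.
  15. (a | c | ~d) — a is true.
  16. (f | d | ~c) — d is true.
  17. (f | ~d) — f is true.
  18. (~d | ~b) — ~b is true.
  19. (~f | a | d) — a is true.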